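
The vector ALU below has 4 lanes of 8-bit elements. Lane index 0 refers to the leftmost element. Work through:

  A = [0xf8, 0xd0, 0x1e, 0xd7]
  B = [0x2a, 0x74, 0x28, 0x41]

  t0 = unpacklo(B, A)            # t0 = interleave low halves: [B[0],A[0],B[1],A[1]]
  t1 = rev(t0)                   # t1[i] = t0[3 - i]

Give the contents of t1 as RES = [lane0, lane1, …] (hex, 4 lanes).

RES = [ 0xd0  0x74  0xf8  0x2a ]

  t0: 2a f8 74 d0
  t1: d0 74 f8 2a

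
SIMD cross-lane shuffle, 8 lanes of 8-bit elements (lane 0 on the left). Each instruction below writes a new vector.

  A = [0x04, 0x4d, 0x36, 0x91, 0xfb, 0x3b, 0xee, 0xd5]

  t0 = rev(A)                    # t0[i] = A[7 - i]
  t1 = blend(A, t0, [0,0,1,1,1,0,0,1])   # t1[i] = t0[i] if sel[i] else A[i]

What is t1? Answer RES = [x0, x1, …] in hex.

→ t0 |d5|ee|3b|fb|91|36|4d|04|
→ t1 |04|4d|3b|fb|91|3b|ee|04|

RES = [ 0x04  0x4d  0x3b  0xfb  0x91  0x3b  0xee  0x04 ]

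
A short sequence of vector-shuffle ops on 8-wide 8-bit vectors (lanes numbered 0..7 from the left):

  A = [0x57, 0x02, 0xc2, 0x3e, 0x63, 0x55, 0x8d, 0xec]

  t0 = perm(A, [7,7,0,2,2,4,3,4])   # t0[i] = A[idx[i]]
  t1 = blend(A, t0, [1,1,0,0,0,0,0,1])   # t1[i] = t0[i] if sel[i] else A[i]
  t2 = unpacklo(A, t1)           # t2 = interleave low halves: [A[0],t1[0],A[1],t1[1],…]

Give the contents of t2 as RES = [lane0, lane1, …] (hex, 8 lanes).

RES = [ 0x57  0xec  0x02  0xec  0xc2  0xc2  0x3e  0x3e ]

→ t0 |ec|ec|57|c2|c2|63|3e|63|
→ t1 |ec|ec|c2|3e|63|55|8d|63|
→ t2 |57|ec|02|ec|c2|c2|3e|3e|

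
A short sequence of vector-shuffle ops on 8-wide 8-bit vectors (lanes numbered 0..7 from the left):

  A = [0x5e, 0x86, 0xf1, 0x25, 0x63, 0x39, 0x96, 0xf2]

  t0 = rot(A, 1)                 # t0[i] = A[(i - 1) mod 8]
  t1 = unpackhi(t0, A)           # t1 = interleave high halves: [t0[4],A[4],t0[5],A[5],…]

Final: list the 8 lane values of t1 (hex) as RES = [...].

→ t0 |f2|5e|86|f1|25|63|39|96|
→ t1 |25|63|63|39|39|96|96|f2|

RES = [0x25, 0x63, 0x63, 0x39, 0x39, 0x96, 0x96, 0xf2]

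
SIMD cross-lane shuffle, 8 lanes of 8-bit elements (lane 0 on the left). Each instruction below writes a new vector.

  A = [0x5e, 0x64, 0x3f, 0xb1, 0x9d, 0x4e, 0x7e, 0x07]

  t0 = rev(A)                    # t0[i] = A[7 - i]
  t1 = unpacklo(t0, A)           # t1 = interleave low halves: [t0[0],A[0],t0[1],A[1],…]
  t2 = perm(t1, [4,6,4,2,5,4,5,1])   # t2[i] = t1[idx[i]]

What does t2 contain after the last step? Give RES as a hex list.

t0 = [0x07, 0x7e, 0x4e, 0x9d, 0xb1, 0x3f, 0x64, 0x5e]
t1 = [0x07, 0x5e, 0x7e, 0x64, 0x4e, 0x3f, 0x9d, 0xb1]
t2 = [0x4e, 0x9d, 0x4e, 0x7e, 0x3f, 0x4e, 0x3f, 0x5e]

RES = [0x4e, 0x9d, 0x4e, 0x7e, 0x3f, 0x4e, 0x3f, 0x5e]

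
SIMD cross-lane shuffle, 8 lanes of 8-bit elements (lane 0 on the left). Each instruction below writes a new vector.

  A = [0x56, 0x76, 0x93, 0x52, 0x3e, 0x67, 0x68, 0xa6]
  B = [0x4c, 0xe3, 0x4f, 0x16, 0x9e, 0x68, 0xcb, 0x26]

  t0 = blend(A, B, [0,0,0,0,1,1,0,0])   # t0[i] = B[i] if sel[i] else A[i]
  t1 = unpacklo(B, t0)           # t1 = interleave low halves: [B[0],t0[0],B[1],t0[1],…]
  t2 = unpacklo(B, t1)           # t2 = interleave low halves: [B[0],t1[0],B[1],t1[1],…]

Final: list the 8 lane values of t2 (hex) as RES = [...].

RES = [ 0x4c  0x4c  0xe3  0x56  0x4f  0xe3  0x16  0x76 ]

  t0: 56 76 93 52 9e 68 68 a6
  t1: 4c 56 e3 76 4f 93 16 52
  t2: 4c 4c e3 56 4f e3 16 76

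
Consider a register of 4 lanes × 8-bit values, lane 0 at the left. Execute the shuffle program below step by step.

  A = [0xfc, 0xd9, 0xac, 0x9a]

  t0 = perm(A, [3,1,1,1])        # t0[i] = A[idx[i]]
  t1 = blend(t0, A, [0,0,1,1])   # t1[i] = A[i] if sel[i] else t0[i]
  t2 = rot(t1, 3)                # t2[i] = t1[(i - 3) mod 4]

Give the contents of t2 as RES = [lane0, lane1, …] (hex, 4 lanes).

RES = [ 0xd9  0xac  0x9a  0x9a ]

  t0: 9a d9 d9 d9
  t1: 9a d9 ac 9a
  t2: d9 ac 9a 9a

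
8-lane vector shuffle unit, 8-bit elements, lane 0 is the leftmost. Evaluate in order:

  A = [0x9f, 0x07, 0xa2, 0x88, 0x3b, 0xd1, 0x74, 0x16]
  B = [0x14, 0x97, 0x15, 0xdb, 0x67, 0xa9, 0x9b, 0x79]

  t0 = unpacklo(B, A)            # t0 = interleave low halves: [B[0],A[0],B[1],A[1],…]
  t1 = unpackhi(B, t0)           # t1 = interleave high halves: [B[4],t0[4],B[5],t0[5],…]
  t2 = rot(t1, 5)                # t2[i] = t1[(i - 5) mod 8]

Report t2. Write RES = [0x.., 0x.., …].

→ t0 |14|9f|97|07|15|a2|db|88|
→ t1 |67|15|a9|a2|9b|db|79|88|
→ t2 |a2|9b|db|79|88|67|15|a9|

RES = [0xa2, 0x9b, 0xdb, 0x79, 0x88, 0x67, 0x15, 0xa9]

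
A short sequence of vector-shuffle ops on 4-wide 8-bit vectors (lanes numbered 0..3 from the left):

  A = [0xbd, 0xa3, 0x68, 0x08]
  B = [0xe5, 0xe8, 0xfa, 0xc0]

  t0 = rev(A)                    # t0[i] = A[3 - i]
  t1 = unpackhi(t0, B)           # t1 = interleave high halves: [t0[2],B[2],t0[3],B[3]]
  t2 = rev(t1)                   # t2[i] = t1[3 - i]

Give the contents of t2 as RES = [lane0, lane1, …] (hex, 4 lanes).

RES = [ 0xc0  0xbd  0xfa  0xa3 ]

t0 = [0x08, 0x68, 0xa3, 0xbd]
t1 = [0xa3, 0xfa, 0xbd, 0xc0]
t2 = [0xc0, 0xbd, 0xfa, 0xa3]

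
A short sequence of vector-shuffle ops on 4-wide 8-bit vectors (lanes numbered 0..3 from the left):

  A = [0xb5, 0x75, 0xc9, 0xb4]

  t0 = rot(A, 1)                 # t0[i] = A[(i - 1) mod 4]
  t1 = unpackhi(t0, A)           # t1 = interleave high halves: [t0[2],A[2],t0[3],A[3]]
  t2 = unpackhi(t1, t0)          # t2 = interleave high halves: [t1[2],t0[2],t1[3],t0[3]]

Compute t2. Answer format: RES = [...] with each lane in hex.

RES = [ 0xc9  0x75  0xb4  0xc9 ]

→ t0 |b4|b5|75|c9|
→ t1 |75|c9|c9|b4|
→ t2 |c9|75|b4|c9|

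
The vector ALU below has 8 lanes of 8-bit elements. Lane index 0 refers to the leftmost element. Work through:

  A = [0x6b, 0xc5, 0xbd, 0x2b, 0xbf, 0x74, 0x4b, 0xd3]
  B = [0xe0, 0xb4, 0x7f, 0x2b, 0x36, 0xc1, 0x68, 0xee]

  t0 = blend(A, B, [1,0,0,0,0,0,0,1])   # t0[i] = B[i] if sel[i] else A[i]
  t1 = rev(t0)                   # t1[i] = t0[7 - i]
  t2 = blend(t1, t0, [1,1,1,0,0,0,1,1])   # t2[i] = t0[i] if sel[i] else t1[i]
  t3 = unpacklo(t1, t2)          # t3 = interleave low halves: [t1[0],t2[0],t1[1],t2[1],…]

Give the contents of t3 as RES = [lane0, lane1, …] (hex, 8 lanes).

→ t0 |e0|c5|bd|2b|bf|74|4b|ee|
→ t1 |ee|4b|74|bf|2b|bd|c5|e0|
→ t2 |e0|c5|bd|bf|2b|bd|4b|ee|
→ t3 |ee|e0|4b|c5|74|bd|bf|bf|

RES = [ 0xee  0xe0  0x4b  0xc5  0x74  0xbd  0xbf  0xbf ]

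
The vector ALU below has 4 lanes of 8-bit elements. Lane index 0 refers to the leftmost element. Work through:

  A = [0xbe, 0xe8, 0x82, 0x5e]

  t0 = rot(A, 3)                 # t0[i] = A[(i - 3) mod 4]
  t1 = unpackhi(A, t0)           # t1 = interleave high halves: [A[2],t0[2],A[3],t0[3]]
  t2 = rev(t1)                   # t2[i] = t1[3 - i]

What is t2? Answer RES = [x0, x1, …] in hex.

RES = [ 0xbe  0x5e  0x5e  0x82 ]

  t0: e8 82 5e be
  t1: 82 5e 5e be
  t2: be 5e 5e 82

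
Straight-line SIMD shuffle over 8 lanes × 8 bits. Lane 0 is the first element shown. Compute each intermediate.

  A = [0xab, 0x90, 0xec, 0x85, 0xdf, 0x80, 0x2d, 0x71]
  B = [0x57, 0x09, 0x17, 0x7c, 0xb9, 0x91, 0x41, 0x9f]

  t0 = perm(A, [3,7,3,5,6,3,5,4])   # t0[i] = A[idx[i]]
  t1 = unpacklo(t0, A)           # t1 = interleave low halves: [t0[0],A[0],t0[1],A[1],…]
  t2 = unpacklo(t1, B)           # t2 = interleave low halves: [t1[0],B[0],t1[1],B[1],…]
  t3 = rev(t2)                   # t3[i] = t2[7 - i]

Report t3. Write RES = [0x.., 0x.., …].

RES = [ 0x7c  0x90  0x17  0x71  0x09  0xab  0x57  0x85 ]

→ t0 |85|71|85|80|2d|85|80|df|
→ t1 |85|ab|71|90|85|ec|80|85|
→ t2 |85|57|ab|09|71|17|90|7c|
→ t3 |7c|90|17|71|09|ab|57|85|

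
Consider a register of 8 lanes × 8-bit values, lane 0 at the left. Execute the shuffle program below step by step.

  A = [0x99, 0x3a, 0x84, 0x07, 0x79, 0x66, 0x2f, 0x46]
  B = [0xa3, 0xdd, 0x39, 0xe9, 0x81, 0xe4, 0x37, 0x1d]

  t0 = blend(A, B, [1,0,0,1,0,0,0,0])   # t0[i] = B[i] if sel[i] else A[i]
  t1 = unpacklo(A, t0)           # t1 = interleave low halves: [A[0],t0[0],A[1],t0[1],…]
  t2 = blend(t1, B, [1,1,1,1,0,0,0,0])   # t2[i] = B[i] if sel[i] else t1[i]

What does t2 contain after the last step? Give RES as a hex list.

RES = [ 0xa3  0xdd  0x39  0xe9  0x84  0x84  0x07  0xe9 ]

  t0: a3 3a 84 e9 79 66 2f 46
  t1: 99 a3 3a 3a 84 84 07 e9
  t2: a3 dd 39 e9 84 84 07 e9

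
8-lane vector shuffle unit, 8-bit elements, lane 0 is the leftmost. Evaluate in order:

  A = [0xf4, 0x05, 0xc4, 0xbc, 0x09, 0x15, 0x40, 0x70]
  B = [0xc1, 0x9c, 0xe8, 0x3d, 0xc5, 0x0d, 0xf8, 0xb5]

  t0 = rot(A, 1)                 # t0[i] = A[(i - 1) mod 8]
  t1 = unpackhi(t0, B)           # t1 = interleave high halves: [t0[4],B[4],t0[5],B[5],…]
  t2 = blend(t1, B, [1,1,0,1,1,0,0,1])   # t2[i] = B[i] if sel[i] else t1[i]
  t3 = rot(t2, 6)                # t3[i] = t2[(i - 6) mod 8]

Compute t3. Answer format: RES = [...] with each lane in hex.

RES = [ 0x09  0x3d  0xc5  0xf8  0x40  0xb5  0xc1  0x9c ]

  t0: 70 f4 05 c4 bc 09 15 40
  t1: bc c5 09 0d 15 f8 40 b5
  t2: c1 9c 09 3d c5 f8 40 b5
  t3: 09 3d c5 f8 40 b5 c1 9c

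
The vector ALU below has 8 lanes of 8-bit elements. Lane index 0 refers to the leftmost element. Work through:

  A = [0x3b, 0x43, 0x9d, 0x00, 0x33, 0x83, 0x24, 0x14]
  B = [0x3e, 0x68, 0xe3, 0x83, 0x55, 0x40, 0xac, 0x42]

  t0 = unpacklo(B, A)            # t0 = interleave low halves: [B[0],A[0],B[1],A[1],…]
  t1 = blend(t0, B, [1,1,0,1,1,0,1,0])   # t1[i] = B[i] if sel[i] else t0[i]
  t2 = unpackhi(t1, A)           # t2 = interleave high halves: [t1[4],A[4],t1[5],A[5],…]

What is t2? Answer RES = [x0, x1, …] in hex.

RES = [0x55, 0x33, 0x9d, 0x83, 0xac, 0x24, 0x00, 0x14]

  t0: 3e 3b 68 43 e3 9d 83 00
  t1: 3e 68 68 83 55 9d ac 00
  t2: 55 33 9d 83 ac 24 00 14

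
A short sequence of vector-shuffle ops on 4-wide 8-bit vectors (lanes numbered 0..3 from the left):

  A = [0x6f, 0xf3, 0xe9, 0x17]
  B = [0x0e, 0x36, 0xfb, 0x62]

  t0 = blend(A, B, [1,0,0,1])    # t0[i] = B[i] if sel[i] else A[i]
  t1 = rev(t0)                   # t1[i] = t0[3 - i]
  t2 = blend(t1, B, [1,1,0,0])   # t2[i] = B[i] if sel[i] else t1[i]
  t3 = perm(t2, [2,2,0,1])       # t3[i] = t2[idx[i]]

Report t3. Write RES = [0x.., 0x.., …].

RES = [ 0xf3  0xf3  0x0e  0x36 ]

  t0: 0e f3 e9 62
  t1: 62 e9 f3 0e
  t2: 0e 36 f3 0e
  t3: f3 f3 0e 36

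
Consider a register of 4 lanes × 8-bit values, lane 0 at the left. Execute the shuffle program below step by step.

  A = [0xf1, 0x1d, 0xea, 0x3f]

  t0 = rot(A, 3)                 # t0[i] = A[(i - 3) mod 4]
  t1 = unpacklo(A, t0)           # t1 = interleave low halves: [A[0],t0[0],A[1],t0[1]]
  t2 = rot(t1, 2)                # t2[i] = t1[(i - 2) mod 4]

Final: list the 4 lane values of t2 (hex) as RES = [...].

t0 = [0x1d, 0xea, 0x3f, 0xf1]
t1 = [0xf1, 0x1d, 0x1d, 0xea]
t2 = [0x1d, 0xea, 0xf1, 0x1d]

RES = [0x1d, 0xea, 0xf1, 0x1d]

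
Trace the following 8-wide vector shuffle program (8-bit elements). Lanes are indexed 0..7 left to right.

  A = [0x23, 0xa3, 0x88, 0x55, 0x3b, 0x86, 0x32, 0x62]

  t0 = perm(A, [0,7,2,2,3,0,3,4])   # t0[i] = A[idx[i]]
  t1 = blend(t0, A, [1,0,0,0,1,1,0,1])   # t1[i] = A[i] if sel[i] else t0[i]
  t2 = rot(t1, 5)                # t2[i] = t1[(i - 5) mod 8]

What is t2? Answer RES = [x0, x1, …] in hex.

t0 = [0x23, 0x62, 0x88, 0x88, 0x55, 0x23, 0x55, 0x3b]
t1 = [0x23, 0x62, 0x88, 0x88, 0x3b, 0x86, 0x55, 0x62]
t2 = [0x88, 0x3b, 0x86, 0x55, 0x62, 0x23, 0x62, 0x88]

RES = [ 0x88  0x3b  0x86  0x55  0x62  0x23  0x62  0x88 ]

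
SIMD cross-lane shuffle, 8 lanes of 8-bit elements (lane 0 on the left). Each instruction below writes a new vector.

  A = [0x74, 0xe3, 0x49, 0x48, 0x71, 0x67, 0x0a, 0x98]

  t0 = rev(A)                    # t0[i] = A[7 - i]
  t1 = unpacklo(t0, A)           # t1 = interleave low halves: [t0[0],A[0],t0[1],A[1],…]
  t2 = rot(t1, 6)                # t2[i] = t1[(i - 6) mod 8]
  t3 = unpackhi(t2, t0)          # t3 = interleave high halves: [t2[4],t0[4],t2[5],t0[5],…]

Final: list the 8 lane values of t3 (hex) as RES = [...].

RES = [0x71, 0x48, 0x48, 0x49, 0x98, 0xe3, 0x74, 0x74]

  t0: 98 0a 67 71 48 49 e3 74
  t1: 98 74 0a e3 67 49 71 48
  t2: 0a e3 67 49 71 48 98 74
  t3: 71 48 48 49 98 e3 74 74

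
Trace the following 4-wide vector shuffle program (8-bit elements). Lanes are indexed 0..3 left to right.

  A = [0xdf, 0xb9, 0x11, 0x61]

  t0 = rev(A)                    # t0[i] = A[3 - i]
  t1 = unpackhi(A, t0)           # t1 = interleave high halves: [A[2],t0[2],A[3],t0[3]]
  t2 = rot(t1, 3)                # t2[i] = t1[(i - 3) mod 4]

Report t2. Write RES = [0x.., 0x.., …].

RES = [ 0xb9  0x61  0xdf  0x11 ]

t0 = [0x61, 0x11, 0xb9, 0xdf]
t1 = [0x11, 0xb9, 0x61, 0xdf]
t2 = [0xb9, 0x61, 0xdf, 0x11]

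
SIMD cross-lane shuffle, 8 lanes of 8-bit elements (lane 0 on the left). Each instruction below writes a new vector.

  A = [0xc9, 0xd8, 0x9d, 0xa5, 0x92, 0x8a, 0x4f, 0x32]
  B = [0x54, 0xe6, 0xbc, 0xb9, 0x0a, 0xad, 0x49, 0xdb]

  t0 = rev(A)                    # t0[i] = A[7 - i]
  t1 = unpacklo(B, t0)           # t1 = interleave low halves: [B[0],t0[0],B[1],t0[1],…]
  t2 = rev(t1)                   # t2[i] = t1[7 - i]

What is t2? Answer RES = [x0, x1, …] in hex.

RES = [0x92, 0xb9, 0x8a, 0xbc, 0x4f, 0xe6, 0x32, 0x54]

→ t0 |32|4f|8a|92|a5|9d|d8|c9|
→ t1 |54|32|e6|4f|bc|8a|b9|92|
→ t2 |92|b9|8a|bc|4f|e6|32|54|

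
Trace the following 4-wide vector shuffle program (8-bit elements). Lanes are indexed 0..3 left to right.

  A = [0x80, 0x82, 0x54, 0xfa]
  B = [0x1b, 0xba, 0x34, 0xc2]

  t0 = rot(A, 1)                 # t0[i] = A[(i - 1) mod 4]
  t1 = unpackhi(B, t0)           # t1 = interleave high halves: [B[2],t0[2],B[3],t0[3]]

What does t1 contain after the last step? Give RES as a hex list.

RES = [0x34, 0x82, 0xc2, 0x54]

t0 = [0xfa, 0x80, 0x82, 0x54]
t1 = [0x34, 0x82, 0xc2, 0x54]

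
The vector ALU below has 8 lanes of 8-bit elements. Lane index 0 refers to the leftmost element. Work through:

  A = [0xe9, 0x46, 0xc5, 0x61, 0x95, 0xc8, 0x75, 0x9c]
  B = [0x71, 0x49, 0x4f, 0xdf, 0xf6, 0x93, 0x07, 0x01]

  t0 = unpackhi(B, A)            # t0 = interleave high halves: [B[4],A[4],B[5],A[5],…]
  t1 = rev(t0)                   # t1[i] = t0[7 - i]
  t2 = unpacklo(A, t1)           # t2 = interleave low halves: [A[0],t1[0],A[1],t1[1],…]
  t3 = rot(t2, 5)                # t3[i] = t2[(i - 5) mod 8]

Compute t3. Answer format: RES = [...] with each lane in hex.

t0 = [0xf6, 0x95, 0x93, 0xc8, 0x07, 0x75, 0x01, 0x9c]
t1 = [0x9c, 0x01, 0x75, 0x07, 0xc8, 0x93, 0x95, 0xf6]
t2 = [0xe9, 0x9c, 0x46, 0x01, 0xc5, 0x75, 0x61, 0x07]
t3 = [0x01, 0xc5, 0x75, 0x61, 0x07, 0xe9, 0x9c, 0x46]

RES = [0x01, 0xc5, 0x75, 0x61, 0x07, 0xe9, 0x9c, 0x46]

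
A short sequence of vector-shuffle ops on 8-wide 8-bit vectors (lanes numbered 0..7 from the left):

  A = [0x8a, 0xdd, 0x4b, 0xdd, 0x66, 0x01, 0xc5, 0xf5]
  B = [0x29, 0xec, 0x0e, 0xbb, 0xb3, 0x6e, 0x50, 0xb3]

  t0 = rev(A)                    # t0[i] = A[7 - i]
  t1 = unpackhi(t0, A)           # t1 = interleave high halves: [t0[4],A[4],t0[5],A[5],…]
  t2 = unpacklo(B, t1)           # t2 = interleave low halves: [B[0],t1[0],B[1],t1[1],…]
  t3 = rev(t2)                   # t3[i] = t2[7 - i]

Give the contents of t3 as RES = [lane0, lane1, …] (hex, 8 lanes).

RES = [0x01, 0xbb, 0x4b, 0x0e, 0x66, 0xec, 0xdd, 0x29]

  t0: f5 c5 01 66 dd 4b dd 8a
  t1: dd 66 4b 01 dd c5 8a f5
  t2: 29 dd ec 66 0e 4b bb 01
  t3: 01 bb 4b 0e 66 ec dd 29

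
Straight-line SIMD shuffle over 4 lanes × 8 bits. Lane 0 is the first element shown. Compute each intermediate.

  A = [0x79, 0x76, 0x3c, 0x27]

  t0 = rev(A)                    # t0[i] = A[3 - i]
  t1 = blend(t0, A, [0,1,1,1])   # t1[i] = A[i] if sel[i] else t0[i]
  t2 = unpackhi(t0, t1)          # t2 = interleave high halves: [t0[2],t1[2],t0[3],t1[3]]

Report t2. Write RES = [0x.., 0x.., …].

→ t0 |27|3c|76|79|
→ t1 |27|76|3c|27|
→ t2 |76|3c|79|27|

RES = [0x76, 0x3c, 0x79, 0x27]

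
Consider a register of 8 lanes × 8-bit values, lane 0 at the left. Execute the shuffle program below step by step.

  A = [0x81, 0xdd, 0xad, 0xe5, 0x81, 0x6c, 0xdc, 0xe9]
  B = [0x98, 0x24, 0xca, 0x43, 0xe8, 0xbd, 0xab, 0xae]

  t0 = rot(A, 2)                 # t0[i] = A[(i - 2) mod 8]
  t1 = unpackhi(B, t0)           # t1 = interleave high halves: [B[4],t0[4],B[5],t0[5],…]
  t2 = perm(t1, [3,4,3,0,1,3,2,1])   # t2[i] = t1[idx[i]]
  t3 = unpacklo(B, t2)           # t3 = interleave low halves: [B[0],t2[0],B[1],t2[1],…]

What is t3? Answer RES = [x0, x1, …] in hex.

RES = [0x98, 0xe5, 0x24, 0xab, 0xca, 0xe5, 0x43, 0xe8]

→ t0 |dc|e9|81|dd|ad|e5|81|6c|
→ t1 |e8|ad|bd|e5|ab|81|ae|6c|
→ t2 |e5|ab|e5|e8|ad|e5|bd|ad|
→ t3 |98|e5|24|ab|ca|e5|43|e8|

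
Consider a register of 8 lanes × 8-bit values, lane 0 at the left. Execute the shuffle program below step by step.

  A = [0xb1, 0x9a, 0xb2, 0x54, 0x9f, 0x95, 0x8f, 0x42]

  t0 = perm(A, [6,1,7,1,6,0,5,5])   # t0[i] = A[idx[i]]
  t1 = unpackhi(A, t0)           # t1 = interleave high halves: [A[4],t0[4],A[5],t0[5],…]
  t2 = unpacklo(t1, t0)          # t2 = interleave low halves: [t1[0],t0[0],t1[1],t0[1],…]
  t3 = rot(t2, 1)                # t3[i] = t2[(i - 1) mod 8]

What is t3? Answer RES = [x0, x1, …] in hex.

→ t0 |8f|9a|42|9a|8f|b1|95|95|
→ t1 |9f|8f|95|b1|8f|95|42|95|
→ t2 |9f|8f|8f|9a|95|42|b1|9a|
→ t3 |9a|9f|8f|8f|9a|95|42|b1|

RES = [0x9a, 0x9f, 0x8f, 0x8f, 0x9a, 0x95, 0x42, 0xb1]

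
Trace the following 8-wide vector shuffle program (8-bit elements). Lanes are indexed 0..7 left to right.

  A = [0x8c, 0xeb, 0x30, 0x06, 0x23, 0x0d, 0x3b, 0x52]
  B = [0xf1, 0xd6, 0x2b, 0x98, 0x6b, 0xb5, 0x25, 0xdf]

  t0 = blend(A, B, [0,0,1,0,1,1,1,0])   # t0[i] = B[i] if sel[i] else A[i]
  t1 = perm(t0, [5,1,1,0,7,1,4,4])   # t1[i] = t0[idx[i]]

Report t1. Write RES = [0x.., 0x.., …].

t0 = [0x8c, 0xeb, 0x2b, 0x06, 0x6b, 0xb5, 0x25, 0x52]
t1 = [0xb5, 0xeb, 0xeb, 0x8c, 0x52, 0xeb, 0x6b, 0x6b]

RES = [0xb5, 0xeb, 0xeb, 0x8c, 0x52, 0xeb, 0x6b, 0x6b]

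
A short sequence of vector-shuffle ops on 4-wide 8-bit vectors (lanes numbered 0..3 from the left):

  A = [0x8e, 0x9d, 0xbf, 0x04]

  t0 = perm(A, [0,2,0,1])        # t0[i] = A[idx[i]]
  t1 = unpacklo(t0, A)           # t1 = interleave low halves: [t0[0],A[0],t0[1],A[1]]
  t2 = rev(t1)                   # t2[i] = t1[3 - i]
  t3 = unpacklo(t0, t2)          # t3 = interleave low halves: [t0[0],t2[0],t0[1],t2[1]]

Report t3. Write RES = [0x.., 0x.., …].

  t0: 8e bf 8e 9d
  t1: 8e 8e bf 9d
  t2: 9d bf 8e 8e
  t3: 8e 9d bf bf

RES = [ 0x8e  0x9d  0xbf  0xbf ]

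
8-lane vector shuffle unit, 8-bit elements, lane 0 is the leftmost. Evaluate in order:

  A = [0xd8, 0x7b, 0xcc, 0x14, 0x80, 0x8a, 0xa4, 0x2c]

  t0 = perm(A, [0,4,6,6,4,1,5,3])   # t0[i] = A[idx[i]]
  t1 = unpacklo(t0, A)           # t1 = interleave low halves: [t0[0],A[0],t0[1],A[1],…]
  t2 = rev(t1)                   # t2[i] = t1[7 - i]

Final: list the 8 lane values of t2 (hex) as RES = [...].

→ t0 |d8|80|a4|a4|80|7b|8a|14|
→ t1 |d8|d8|80|7b|a4|cc|a4|14|
→ t2 |14|a4|cc|a4|7b|80|d8|d8|

RES = [ 0x14  0xa4  0xcc  0xa4  0x7b  0x80  0xd8  0xd8 ]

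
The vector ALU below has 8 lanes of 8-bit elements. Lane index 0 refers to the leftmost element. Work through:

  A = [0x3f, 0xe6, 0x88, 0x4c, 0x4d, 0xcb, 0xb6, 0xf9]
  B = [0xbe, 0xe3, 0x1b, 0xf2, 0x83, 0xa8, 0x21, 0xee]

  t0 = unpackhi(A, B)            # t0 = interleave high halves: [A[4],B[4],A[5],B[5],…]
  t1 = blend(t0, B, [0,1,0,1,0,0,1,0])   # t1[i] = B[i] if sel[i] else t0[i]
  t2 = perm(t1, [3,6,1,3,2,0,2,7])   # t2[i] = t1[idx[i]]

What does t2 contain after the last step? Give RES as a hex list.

t0 = [0x4d, 0x83, 0xcb, 0xa8, 0xb6, 0x21, 0xf9, 0xee]
t1 = [0x4d, 0xe3, 0xcb, 0xf2, 0xb6, 0x21, 0x21, 0xee]
t2 = [0xf2, 0x21, 0xe3, 0xf2, 0xcb, 0x4d, 0xcb, 0xee]

RES = [ 0xf2  0x21  0xe3  0xf2  0xcb  0x4d  0xcb  0xee ]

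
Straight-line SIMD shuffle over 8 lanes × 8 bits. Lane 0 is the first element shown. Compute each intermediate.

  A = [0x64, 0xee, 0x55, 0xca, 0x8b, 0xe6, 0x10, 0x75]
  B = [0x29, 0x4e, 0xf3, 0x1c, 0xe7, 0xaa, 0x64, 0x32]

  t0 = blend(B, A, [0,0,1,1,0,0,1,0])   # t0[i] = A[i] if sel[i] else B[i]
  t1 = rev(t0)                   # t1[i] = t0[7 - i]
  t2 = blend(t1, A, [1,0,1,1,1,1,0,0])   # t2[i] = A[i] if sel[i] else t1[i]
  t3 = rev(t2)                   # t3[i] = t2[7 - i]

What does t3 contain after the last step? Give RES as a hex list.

RES = [ 0x29  0x4e  0xe6  0x8b  0xca  0x55  0x10  0x64 ]

→ t0 |29|4e|55|ca|e7|aa|10|32|
→ t1 |32|10|aa|e7|ca|55|4e|29|
→ t2 |64|10|55|ca|8b|e6|4e|29|
→ t3 |29|4e|e6|8b|ca|55|10|64|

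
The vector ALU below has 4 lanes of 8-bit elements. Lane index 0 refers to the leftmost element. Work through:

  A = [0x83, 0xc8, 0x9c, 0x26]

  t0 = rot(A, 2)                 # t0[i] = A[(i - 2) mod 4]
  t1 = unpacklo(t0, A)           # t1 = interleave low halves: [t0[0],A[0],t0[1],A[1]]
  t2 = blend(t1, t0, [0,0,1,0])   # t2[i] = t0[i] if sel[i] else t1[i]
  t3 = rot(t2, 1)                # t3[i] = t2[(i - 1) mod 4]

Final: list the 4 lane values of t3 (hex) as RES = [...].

t0 = [0x9c, 0x26, 0x83, 0xc8]
t1 = [0x9c, 0x83, 0x26, 0xc8]
t2 = [0x9c, 0x83, 0x83, 0xc8]
t3 = [0xc8, 0x9c, 0x83, 0x83]

RES = [0xc8, 0x9c, 0x83, 0x83]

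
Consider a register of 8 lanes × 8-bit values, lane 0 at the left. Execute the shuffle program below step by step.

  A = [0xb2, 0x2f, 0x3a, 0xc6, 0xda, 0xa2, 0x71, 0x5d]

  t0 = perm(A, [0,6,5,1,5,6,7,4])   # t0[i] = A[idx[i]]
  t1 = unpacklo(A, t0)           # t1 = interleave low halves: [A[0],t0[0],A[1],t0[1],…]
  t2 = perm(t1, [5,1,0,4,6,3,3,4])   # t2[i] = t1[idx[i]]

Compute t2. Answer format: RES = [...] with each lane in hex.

  t0: b2 71 a2 2f a2 71 5d da
  t1: b2 b2 2f 71 3a a2 c6 2f
  t2: a2 b2 b2 3a c6 71 71 3a

RES = [ 0xa2  0xb2  0xb2  0x3a  0xc6  0x71  0x71  0x3a ]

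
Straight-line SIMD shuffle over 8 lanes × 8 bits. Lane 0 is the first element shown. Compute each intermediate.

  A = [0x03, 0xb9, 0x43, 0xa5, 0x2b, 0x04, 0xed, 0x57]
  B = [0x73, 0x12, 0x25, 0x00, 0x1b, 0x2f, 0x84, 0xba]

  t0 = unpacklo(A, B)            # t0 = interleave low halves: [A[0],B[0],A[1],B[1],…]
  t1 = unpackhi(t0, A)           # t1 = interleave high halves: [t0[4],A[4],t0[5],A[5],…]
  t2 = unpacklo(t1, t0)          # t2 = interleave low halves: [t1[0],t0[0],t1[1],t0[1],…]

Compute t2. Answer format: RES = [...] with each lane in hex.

RES = [0x43, 0x03, 0x2b, 0x73, 0x25, 0xb9, 0x04, 0x12]

t0 = [0x03, 0x73, 0xb9, 0x12, 0x43, 0x25, 0xa5, 0x00]
t1 = [0x43, 0x2b, 0x25, 0x04, 0xa5, 0xed, 0x00, 0x57]
t2 = [0x43, 0x03, 0x2b, 0x73, 0x25, 0xb9, 0x04, 0x12]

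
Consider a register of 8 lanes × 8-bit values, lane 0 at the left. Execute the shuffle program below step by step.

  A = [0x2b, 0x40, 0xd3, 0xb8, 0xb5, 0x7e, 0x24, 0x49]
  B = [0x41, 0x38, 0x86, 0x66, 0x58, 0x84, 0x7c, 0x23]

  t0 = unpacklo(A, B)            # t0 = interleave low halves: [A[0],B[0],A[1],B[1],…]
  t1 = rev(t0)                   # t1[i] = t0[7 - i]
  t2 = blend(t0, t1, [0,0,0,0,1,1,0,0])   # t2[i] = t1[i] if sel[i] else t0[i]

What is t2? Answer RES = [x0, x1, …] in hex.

  t0: 2b 41 40 38 d3 86 b8 66
  t1: 66 b8 86 d3 38 40 41 2b
  t2: 2b 41 40 38 38 40 b8 66

RES = [ 0x2b  0x41  0x40  0x38  0x38  0x40  0xb8  0x66 ]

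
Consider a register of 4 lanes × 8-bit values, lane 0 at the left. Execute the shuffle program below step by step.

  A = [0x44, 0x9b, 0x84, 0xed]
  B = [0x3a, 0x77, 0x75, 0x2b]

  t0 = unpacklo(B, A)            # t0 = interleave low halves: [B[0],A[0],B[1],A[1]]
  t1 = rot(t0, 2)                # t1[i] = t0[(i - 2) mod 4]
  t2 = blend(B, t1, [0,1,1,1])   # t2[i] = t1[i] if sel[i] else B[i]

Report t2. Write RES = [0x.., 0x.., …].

→ t0 |3a|44|77|9b|
→ t1 |77|9b|3a|44|
→ t2 |3a|9b|3a|44|

RES = [0x3a, 0x9b, 0x3a, 0x44]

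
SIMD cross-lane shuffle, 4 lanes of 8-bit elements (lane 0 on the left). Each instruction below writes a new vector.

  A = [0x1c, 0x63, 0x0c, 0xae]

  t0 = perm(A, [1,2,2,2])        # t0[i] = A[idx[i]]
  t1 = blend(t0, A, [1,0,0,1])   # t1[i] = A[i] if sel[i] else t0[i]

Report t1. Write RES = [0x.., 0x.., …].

RES = [0x1c, 0x0c, 0x0c, 0xae]

  t0: 63 0c 0c 0c
  t1: 1c 0c 0c ae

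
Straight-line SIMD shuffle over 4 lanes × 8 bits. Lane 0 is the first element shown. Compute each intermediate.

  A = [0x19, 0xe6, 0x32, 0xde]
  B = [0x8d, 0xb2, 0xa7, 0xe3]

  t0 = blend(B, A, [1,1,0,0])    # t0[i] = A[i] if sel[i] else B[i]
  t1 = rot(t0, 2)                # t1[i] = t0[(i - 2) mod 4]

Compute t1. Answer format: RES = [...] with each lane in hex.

RES = [0xa7, 0xe3, 0x19, 0xe6]

t0 = [0x19, 0xe6, 0xa7, 0xe3]
t1 = [0xa7, 0xe3, 0x19, 0xe6]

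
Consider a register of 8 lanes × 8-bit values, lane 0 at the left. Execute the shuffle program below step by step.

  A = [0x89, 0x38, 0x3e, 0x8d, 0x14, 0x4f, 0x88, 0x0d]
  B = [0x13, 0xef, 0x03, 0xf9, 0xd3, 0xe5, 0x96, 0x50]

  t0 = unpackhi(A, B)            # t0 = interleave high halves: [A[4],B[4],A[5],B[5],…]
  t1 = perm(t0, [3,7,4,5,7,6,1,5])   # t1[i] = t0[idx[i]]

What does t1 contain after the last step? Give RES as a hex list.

→ t0 |14|d3|4f|e5|88|96|0d|50|
→ t1 |e5|50|88|96|50|0d|d3|96|

RES = [0xe5, 0x50, 0x88, 0x96, 0x50, 0x0d, 0xd3, 0x96]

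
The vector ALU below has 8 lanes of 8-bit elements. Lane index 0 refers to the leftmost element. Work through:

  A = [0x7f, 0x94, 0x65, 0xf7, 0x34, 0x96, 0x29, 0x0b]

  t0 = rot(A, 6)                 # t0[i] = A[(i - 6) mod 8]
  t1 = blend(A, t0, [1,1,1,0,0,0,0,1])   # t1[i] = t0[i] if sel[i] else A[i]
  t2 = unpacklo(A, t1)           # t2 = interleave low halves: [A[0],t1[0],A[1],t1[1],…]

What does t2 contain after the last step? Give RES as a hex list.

→ t0 |65|f7|34|96|29|0b|7f|94|
→ t1 |65|f7|34|f7|34|96|29|94|
→ t2 |7f|65|94|f7|65|34|f7|f7|

RES = [ 0x7f  0x65  0x94  0xf7  0x65  0x34  0xf7  0xf7 ]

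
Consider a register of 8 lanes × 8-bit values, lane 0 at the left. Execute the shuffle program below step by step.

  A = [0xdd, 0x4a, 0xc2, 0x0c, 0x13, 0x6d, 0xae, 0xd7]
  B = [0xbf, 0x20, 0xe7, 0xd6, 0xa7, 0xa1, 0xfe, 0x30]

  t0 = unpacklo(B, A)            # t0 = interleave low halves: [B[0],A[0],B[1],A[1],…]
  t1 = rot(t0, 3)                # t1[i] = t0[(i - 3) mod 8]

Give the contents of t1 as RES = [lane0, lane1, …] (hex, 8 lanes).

→ t0 |bf|dd|20|4a|e7|c2|d6|0c|
→ t1 |c2|d6|0c|bf|dd|20|4a|e7|

RES = [ 0xc2  0xd6  0x0c  0xbf  0xdd  0x20  0x4a  0xe7 ]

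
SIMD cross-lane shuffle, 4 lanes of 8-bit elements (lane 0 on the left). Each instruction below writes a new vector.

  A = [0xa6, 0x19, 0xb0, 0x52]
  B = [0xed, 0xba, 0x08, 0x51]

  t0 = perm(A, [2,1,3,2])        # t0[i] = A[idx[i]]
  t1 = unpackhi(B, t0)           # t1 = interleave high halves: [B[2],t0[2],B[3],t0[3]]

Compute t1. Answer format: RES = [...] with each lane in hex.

  t0: b0 19 52 b0
  t1: 08 52 51 b0

RES = [0x08, 0x52, 0x51, 0xb0]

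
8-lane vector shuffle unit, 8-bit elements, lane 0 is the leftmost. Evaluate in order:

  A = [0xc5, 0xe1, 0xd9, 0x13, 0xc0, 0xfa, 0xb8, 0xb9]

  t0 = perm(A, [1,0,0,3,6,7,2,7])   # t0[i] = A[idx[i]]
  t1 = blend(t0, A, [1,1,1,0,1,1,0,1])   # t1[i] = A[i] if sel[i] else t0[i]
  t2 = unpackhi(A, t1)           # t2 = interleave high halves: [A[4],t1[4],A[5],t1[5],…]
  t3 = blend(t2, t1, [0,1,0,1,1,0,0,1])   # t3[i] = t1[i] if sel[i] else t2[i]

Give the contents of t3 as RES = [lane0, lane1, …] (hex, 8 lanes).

t0 = [0xe1, 0xc5, 0xc5, 0x13, 0xb8, 0xb9, 0xd9, 0xb9]
t1 = [0xc5, 0xe1, 0xd9, 0x13, 0xc0, 0xfa, 0xd9, 0xb9]
t2 = [0xc0, 0xc0, 0xfa, 0xfa, 0xb8, 0xd9, 0xb9, 0xb9]
t3 = [0xc0, 0xe1, 0xfa, 0x13, 0xc0, 0xd9, 0xb9, 0xb9]

RES = [0xc0, 0xe1, 0xfa, 0x13, 0xc0, 0xd9, 0xb9, 0xb9]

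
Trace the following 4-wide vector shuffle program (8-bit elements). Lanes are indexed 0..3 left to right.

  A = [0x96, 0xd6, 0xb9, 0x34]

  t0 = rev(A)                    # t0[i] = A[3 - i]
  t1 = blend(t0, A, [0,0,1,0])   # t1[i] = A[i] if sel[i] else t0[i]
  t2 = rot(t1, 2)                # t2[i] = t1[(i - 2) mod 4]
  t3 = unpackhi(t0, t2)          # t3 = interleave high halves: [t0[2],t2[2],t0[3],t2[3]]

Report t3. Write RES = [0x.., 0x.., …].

t0 = [0x34, 0xb9, 0xd6, 0x96]
t1 = [0x34, 0xb9, 0xb9, 0x96]
t2 = [0xb9, 0x96, 0x34, 0xb9]
t3 = [0xd6, 0x34, 0x96, 0xb9]

RES = [0xd6, 0x34, 0x96, 0xb9]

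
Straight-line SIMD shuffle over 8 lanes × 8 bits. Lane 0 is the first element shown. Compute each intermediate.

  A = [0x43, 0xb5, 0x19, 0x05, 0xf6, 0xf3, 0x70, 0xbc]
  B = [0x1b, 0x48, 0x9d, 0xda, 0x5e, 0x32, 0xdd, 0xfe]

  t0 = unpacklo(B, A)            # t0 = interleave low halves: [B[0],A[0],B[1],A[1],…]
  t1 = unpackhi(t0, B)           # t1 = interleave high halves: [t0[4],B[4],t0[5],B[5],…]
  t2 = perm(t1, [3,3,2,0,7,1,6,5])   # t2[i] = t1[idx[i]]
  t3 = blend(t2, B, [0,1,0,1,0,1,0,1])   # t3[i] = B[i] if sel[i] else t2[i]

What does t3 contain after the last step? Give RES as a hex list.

t0 = [0x1b, 0x43, 0x48, 0xb5, 0x9d, 0x19, 0xda, 0x05]
t1 = [0x9d, 0x5e, 0x19, 0x32, 0xda, 0xdd, 0x05, 0xfe]
t2 = [0x32, 0x32, 0x19, 0x9d, 0xfe, 0x5e, 0x05, 0xdd]
t3 = [0x32, 0x48, 0x19, 0xda, 0xfe, 0x32, 0x05, 0xfe]

RES = [0x32, 0x48, 0x19, 0xda, 0xfe, 0x32, 0x05, 0xfe]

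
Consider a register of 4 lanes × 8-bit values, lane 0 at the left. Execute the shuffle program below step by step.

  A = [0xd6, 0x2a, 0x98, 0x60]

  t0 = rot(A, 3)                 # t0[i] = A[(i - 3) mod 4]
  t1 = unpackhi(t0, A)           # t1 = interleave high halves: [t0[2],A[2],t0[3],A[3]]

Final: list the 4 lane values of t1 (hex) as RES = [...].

t0 = [0x2a, 0x98, 0x60, 0xd6]
t1 = [0x60, 0x98, 0xd6, 0x60]

RES = [0x60, 0x98, 0xd6, 0x60]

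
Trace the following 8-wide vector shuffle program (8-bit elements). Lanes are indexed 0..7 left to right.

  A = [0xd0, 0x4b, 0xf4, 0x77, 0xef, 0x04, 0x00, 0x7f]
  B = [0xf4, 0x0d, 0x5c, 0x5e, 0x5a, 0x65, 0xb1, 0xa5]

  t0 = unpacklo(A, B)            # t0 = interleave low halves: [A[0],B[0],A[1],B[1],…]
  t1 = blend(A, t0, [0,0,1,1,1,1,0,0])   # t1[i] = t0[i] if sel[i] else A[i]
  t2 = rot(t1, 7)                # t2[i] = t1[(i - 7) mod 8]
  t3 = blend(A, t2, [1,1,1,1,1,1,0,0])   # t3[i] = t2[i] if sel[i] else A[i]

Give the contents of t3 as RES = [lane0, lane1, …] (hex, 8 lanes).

RES = [ 0x4b  0x4b  0x0d  0xf4  0x5c  0x00  0x00  0x7f ]

  t0: d0 f4 4b 0d f4 5c 77 5e
  t1: d0 4b 4b 0d f4 5c 00 7f
  t2: 4b 4b 0d f4 5c 00 7f d0
  t3: 4b 4b 0d f4 5c 00 00 7f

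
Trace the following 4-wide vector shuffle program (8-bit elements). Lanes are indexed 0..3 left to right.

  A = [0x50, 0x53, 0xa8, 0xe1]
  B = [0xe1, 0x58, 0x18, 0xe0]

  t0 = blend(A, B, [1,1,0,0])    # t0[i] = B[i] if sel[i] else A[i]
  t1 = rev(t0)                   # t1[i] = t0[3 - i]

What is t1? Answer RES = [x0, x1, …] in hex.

t0 = [0xe1, 0x58, 0xa8, 0xe1]
t1 = [0xe1, 0xa8, 0x58, 0xe1]

RES = [0xe1, 0xa8, 0x58, 0xe1]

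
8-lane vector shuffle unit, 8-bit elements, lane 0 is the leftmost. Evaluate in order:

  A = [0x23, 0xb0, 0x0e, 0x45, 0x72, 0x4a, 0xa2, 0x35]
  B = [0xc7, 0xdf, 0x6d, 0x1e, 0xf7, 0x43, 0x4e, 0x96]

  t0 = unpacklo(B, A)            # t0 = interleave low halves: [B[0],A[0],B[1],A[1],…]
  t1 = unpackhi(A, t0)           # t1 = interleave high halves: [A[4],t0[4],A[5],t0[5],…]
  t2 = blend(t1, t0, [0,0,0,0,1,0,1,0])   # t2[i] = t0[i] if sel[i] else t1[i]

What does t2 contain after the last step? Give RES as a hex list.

t0 = [0xc7, 0x23, 0xdf, 0xb0, 0x6d, 0x0e, 0x1e, 0x45]
t1 = [0x72, 0x6d, 0x4a, 0x0e, 0xa2, 0x1e, 0x35, 0x45]
t2 = [0x72, 0x6d, 0x4a, 0x0e, 0x6d, 0x1e, 0x1e, 0x45]

RES = [ 0x72  0x6d  0x4a  0x0e  0x6d  0x1e  0x1e  0x45 ]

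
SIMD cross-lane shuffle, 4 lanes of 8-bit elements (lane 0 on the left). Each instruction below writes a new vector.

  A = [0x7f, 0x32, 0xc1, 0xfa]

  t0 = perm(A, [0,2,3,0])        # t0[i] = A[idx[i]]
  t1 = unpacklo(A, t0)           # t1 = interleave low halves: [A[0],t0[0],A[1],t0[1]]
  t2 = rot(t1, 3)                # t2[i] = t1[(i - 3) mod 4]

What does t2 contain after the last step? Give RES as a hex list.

RES = [0x7f, 0x32, 0xc1, 0x7f]

t0 = [0x7f, 0xc1, 0xfa, 0x7f]
t1 = [0x7f, 0x7f, 0x32, 0xc1]
t2 = [0x7f, 0x32, 0xc1, 0x7f]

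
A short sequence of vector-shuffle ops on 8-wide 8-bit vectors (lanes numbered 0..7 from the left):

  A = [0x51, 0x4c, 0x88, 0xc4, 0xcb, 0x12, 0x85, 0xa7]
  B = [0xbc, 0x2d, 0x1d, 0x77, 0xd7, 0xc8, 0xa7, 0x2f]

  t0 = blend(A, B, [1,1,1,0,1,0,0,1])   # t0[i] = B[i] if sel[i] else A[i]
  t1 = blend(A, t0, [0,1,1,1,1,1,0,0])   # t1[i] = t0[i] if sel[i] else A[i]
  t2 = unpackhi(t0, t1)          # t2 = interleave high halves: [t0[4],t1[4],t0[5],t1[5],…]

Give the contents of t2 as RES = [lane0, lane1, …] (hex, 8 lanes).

RES = [ 0xd7  0xd7  0x12  0x12  0x85  0x85  0x2f  0xa7 ]

  t0: bc 2d 1d c4 d7 12 85 2f
  t1: 51 2d 1d c4 d7 12 85 a7
  t2: d7 d7 12 12 85 85 2f a7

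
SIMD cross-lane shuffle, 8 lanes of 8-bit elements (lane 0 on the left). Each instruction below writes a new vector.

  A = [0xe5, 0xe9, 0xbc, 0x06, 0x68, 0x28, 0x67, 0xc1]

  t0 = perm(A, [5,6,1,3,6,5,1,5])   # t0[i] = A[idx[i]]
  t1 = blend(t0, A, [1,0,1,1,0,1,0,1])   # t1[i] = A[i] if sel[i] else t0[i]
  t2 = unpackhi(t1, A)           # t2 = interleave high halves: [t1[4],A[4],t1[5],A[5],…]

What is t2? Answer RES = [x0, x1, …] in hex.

  t0: 28 67 e9 06 67 28 e9 28
  t1: e5 67 bc 06 67 28 e9 c1
  t2: 67 68 28 28 e9 67 c1 c1

RES = [ 0x67  0x68  0x28  0x28  0xe9  0x67  0xc1  0xc1 ]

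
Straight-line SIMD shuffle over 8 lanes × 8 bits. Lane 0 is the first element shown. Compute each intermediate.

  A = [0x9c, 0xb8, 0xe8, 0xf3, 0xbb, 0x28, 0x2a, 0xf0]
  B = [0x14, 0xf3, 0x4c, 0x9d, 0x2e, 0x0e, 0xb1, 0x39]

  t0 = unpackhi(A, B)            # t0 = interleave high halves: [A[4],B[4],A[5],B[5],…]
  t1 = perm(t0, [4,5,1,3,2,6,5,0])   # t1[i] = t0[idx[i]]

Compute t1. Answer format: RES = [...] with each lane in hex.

RES = [ 0x2a  0xb1  0x2e  0x0e  0x28  0xf0  0xb1  0xbb ]

  t0: bb 2e 28 0e 2a b1 f0 39
  t1: 2a b1 2e 0e 28 f0 b1 bb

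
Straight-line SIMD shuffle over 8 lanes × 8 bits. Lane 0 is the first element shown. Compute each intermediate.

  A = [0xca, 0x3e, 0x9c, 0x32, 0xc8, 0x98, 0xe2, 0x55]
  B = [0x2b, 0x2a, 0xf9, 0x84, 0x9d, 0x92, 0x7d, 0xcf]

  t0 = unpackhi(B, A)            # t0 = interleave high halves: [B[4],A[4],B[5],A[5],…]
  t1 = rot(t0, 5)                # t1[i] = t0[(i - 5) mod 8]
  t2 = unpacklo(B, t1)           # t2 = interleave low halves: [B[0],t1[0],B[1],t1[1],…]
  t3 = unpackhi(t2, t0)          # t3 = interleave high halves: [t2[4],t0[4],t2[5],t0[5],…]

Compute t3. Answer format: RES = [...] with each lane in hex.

RES = [ 0xf9  0x7d  0xe2  0xe2  0x84  0xcf  0xcf  0x55 ]

→ t0 |9d|c8|92|98|7d|e2|cf|55|
→ t1 |98|7d|e2|cf|55|9d|c8|92|
→ t2 |2b|98|2a|7d|f9|e2|84|cf|
→ t3 |f9|7d|e2|e2|84|cf|cf|55|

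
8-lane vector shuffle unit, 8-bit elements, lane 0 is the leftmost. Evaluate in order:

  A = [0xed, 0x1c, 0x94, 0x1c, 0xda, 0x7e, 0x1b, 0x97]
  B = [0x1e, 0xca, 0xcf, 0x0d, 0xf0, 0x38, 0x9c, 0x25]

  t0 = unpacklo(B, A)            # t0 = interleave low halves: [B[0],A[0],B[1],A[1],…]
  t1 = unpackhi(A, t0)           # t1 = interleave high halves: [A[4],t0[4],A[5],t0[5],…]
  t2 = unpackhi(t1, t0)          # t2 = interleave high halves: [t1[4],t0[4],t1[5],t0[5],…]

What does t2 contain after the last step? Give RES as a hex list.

  t0: 1e ed ca 1c cf 94 0d 1c
  t1: da cf 7e 94 1b 0d 97 1c
  t2: 1b cf 0d 94 97 0d 1c 1c

RES = [ 0x1b  0xcf  0x0d  0x94  0x97  0x0d  0x1c  0x1c ]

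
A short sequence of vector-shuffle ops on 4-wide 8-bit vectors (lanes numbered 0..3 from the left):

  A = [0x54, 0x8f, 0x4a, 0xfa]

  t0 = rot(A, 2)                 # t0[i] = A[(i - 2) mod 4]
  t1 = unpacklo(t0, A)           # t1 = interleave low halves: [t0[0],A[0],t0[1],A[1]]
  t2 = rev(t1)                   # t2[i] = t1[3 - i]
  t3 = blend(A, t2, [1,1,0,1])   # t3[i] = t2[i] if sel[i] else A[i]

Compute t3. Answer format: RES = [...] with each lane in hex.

RES = [ 0x8f  0xfa  0x4a  0x4a ]

→ t0 |4a|fa|54|8f|
→ t1 |4a|54|fa|8f|
→ t2 |8f|fa|54|4a|
→ t3 |8f|fa|4a|4a|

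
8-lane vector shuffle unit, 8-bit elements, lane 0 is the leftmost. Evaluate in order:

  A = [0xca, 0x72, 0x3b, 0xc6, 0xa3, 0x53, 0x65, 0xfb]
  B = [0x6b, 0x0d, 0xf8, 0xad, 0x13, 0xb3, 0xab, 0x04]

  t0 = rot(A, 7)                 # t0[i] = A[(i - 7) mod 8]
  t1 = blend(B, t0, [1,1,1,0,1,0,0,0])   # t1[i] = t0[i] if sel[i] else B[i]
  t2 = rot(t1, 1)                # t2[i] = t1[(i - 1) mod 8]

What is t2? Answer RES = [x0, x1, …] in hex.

t0 = [0x72, 0x3b, 0xc6, 0xa3, 0x53, 0x65, 0xfb, 0xca]
t1 = [0x72, 0x3b, 0xc6, 0xad, 0x53, 0xb3, 0xab, 0x04]
t2 = [0x04, 0x72, 0x3b, 0xc6, 0xad, 0x53, 0xb3, 0xab]

RES = [ 0x04  0x72  0x3b  0xc6  0xad  0x53  0xb3  0xab ]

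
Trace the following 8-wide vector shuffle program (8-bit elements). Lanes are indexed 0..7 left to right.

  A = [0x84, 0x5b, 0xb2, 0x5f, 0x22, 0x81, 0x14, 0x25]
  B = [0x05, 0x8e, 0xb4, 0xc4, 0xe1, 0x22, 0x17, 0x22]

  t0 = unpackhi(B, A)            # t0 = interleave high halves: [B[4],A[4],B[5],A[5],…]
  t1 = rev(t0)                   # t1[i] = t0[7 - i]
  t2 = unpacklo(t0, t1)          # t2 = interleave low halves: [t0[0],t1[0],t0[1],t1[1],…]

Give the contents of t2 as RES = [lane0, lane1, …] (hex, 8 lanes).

RES = [0xe1, 0x25, 0x22, 0x22, 0x22, 0x14, 0x81, 0x17]

t0 = [0xe1, 0x22, 0x22, 0x81, 0x17, 0x14, 0x22, 0x25]
t1 = [0x25, 0x22, 0x14, 0x17, 0x81, 0x22, 0x22, 0xe1]
t2 = [0xe1, 0x25, 0x22, 0x22, 0x22, 0x14, 0x81, 0x17]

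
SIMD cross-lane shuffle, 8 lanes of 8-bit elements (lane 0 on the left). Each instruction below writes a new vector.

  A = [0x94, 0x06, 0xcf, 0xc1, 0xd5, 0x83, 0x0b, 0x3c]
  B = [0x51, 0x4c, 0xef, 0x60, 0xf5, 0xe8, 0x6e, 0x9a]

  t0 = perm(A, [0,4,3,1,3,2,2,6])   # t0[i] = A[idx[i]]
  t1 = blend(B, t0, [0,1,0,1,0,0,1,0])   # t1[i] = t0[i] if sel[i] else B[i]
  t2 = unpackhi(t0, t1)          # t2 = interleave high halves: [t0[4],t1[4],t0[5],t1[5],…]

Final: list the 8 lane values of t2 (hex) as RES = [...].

  t0: 94 d5 c1 06 c1 cf cf 0b
  t1: 51 d5 ef 06 f5 e8 cf 9a
  t2: c1 f5 cf e8 cf cf 0b 9a

RES = [ 0xc1  0xf5  0xcf  0xe8  0xcf  0xcf  0x0b  0x9a ]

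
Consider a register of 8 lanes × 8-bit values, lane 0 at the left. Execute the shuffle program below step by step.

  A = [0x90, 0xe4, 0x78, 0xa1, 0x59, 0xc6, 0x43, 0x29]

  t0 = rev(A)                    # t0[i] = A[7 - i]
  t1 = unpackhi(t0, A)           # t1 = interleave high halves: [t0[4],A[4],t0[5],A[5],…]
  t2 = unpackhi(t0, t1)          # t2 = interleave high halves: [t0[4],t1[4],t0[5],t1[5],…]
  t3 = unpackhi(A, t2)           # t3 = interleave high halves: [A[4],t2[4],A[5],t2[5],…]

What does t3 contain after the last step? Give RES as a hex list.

RES = [ 0x59  0xe4  0xc6  0x90  0x43  0x90  0x29  0x29 ]

t0 = [0x29, 0x43, 0xc6, 0x59, 0xa1, 0x78, 0xe4, 0x90]
t1 = [0xa1, 0x59, 0x78, 0xc6, 0xe4, 0x43, 0x90, 0x29]
t2 = [0xa1, 0xe4, 0x78, 0x43, 0xe4, 0x90, 0x90, 0x29]
t3 = [0x59, 0xe4, 0xc6, 0x90, 0x43, 0x90, 0x29, 0x29]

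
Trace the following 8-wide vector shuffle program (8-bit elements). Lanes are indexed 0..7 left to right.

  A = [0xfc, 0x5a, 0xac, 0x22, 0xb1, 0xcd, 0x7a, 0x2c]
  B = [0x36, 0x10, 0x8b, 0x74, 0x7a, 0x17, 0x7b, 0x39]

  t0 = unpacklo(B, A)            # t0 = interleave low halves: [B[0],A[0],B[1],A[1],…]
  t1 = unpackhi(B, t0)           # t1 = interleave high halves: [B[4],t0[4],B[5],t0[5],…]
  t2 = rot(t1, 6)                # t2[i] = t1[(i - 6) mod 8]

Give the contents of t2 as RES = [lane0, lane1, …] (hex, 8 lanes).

→ t0 |36|fc|10|5a|8b|ac|74|22|
→ t1 |7a|8b|17|ac|7b|74|39|22|
→ t2 |17|ac|7b|74|39|22|7a|8b|

RES = [ 0x17  0xac  0x7b  0x74  0x39  0x22  0x7a  0x8b ]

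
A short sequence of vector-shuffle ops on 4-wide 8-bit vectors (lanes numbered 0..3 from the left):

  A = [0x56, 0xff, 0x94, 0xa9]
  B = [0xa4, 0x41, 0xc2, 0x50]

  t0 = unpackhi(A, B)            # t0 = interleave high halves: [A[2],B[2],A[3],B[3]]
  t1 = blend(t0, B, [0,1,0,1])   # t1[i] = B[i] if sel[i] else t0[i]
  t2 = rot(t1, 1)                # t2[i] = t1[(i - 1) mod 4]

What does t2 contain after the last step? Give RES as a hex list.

RES = [0x50, 0x94, 0x41, 0xa9]

t0 = [0x94, 0xc2, 0xa9, 0x50]
t1 = [0x94, 0x41, 0xa9, 0x50]
t2 = [0x50, 0x94, 0x41, 0xa9]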